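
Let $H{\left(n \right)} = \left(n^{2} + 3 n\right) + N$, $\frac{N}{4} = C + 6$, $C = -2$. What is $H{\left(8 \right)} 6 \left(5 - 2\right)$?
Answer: $1872$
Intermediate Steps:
$N = 16$ ($N = 4 \left(-2 + 6\right) = 4 \cdot 4 = 16$)
$H{\left(n \right)} = 16 + n^{2} + 3 n$ ($H{\left(n \right)} = \left(n^{2} + 3 n\right) + 16 = 16 + n^{2} + 3 n$)
$H{\left(8 \right)} 6 \left(5 - 2\right) = \left(16 + 8^{2} + 3 \cdot 8\right) 6 \left(5 - 2\right) = \left(16 + 64 + 24\right) 6 \cdot 3 = 104 \cdot 18 = 1872$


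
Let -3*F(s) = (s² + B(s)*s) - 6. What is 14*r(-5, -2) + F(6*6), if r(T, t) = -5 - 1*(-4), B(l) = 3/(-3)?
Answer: -432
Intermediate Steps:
B(l) = -1 (B(l) = 3*(-⅓) = -1)
r(T, t) = -1 (r(T, t) = -5 + 4 = -1)
F(s) = 2 - s²/3 + s/3 (F(s) = -((s² - s) - 6)/3 = -(-6 + s² - s)/3 = 2 - s²/3 + s/3)
14*r(-5, -2) + F(6*6) = 14*(-1) + (2 - (6*6)²/3 + (6*6)/3) = -14 + (2 - ⅓*36² + (⅓)*36) = -14 + (2 - ⅓*1296 + 12) = -14 + (2 - 432 + 12) = -14 - 418 = -432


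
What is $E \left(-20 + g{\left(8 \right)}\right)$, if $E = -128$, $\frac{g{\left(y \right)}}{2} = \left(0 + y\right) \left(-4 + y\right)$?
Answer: $-5632$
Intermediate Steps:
$g{\left(y \right)} = 2 y \left(-4 + y\right)$ ($g{\left(y \right)} = 2 \left(0 + y\right) \left(-4 + y\right) = 2 y \left(-4 + y\right)$)
$E \left(-20 + g{\left(8 \right)}\right) = - 128 \left(-20 + 2 \cdot 8 \left(-4 + 8\right)\right) = - 128 \left(-20 + 2 \cdot 8 \cdot 4\right) = - 128 \left(-20 + 64\right) = \left(-128\right) 44 = -5632$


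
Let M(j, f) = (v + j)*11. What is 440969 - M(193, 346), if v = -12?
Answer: 438978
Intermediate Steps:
M(j, f) = -132 + 11*j (M(j, f) = (-12 + j)*11 = -132 + 11*j)
440969 - M(193, 346) = 440969 - (-132 + 11*193) = 440969 - (-132 + 2123) = 440969 - 1*1991 = 440969 - 1991 = 438978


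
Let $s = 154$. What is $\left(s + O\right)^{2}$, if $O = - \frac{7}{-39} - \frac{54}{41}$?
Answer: $\frac{59744558329}{2556801} \approx 23367.0$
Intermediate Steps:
$O = - \frac{1819}{1599}$ ($O = \left(-7\right) \left(- \frac{1}{39}\right) - \frac{54}{41} = \frac{7}{39} - \frac{54}{41} = - \frac{1819}{1599} \approx -1.1376$)
$\left(s + O\right)^{2} = \left(154 - \frac{1819}{1599}\right)^{2} = \left(\frac{244427}{1599}\right)^{2} = \frac{59744558329}{2556801}$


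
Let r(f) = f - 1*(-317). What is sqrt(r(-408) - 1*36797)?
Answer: 2*I*sqrt(9222) ≈ 192.06*I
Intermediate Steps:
r(f) = 317 + f (r(f) = f + 317 = 317 + f)
sqrt(r(-408) - 1*36797) = sqrt((317 - 408) - 1*36797) = sqrt(-91 - 36797) = sqrt(-36888) = 2*I*sqrt(9222)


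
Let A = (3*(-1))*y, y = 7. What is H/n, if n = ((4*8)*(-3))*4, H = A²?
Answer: -147/128 ≈ -1.1484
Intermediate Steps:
A = -21 (A = (3*(-1))*7 = -3*7 = -21)
H = 441 (H = (-21)² = 441)
n = -384 (n = (32*(-3))*4 = -96*4 = -384)
H/n = 441/(-384) = 441*(-1/384) = -147/128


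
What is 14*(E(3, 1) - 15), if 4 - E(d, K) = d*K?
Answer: -196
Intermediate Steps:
E(d, K) = 4 - K*d (E(d, K) = 4 - d*K = 4 - K*d)
14*(E(3, 1) - 15) = 14*((4 - 1*1*3) - 15) = 14*((4 - 3) - 15) = 14*(1 - 15) = 14*(-14) = -196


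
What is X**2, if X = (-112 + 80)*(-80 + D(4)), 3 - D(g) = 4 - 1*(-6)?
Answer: 7750656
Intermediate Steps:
D(g) = -7 (D(g) = 3 - (4 - 1*(-6)) = 3 - (4 + 6) = 3 - 1*10 = 3 - 10 = -7)
X = 2784 (X = (-112 + 80)*(-80 - 7) = -32*(-87) = 2784)
X**2 = 2784**2 = 7750656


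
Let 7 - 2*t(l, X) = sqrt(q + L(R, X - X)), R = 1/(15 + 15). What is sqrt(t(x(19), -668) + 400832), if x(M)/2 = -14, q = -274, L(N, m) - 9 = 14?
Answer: sqrt(1603342 - 2*I*sqrt(251))/2 ≈ 633.12 - 0.006256*I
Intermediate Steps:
R = 1/30 ≈ 0.033333
L(N, m) = 23 (L(N, m) = 9 + 14 = 23)
x(M) = -28 (x(M) = 2*(-14) = -28)
t(l, X) = 7/2 - I*sqrt(251)/2 (t(l, X) = 7/2 - sqrt(-274 + 23)/2 = 7/2 - I*sqrt(251)/2)
sqrt(t(x(19), -668) + 400832) = sqrt((7/2 - I*sqrt(251)/2) + 400832) = sqrt(801671/2 - I*sqrt(251)/2)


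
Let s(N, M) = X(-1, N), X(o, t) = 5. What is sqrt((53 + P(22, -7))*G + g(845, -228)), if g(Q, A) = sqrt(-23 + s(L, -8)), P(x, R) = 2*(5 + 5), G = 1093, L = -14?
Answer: sqrt(79789 + 3*I*sqrt(2)) ≈ 282.47 + 0.008*I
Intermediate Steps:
s(N, M) = 5
P(x, R) = 20 (P(x, R) = 2*10 = 20)
g(Q, A) = 3*I*sqrt(2) (g(Q, A) = sqrt(-23 + 5) = sqrt(-18) = 3*I*sqrt(2))
sqrt((53 + P(22, -7))*G + g(845, -228)) = sqrt((53 + 20)*1093 + 3*I*sqrt(2)) = sqrt(73*1093 + 3*I*sqrt(2)) = sqrt(79789 + 3*I*sqrt(2))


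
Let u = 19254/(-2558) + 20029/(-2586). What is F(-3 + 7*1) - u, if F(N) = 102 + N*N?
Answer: 440796805/3307494 ≈ 133.27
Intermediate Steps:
u = -50512513/3307494 (u = 19254*(-1/2558) + 20029*(-1/2586) = -9627/1279 - 20029/2586 = -50512513/3307494 ≈ -15.272)
F(N) = 102 + N**2
F(-3 + 7*1) - u = (102 + (-3 + 7*1)**2) - 1*(-50512513/3307494) = (102 + (-3 + 7)**2) + 50512513/3307494 = (102 + 4**2) + 50512513/3307494 = (102 + 16) + 50512513/3307494 = 118 + 50512513/3307494 = 440796805/3307494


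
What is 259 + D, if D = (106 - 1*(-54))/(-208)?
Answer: 3357/13 ≈ 258.23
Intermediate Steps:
D = -10/13 (D = (106 + 54)*(-1/208) = 160*(-1/208) = -10/13 ≈ -0.76923)
259 + D = 259 - 10/13 = 3357/13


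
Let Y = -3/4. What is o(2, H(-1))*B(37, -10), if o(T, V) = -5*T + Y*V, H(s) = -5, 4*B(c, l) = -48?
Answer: 75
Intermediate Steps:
B(c, l) = -12 (B(c, l) = (¼)*(-48) = -12)
Y = -¾ (Y = -3*¼ = -¾ ≈ -0.75000)
o(T, V) = -5*T - 3*V/4
o(2, H(-1))*B(37, -10) = (-5*2 - ¾*(-5))*(-12) = (-10 + 15/4)*(-12) = -25/4*(-12) = 75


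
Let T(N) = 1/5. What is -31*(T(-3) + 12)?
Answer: -1891/5 ≈ -378.20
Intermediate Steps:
T(N) = 1/5
-31*(T(-3) + 12) = -31*(1/5 + 12) = -31*61/5 = -1891/5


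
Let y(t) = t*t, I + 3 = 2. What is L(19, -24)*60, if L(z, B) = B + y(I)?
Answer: -1380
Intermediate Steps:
I = -1 (I = -3 + 2 = -1)
y(t) = t**2
L(z, B) = 1 + B (L(z, B) = B + (-1)**2 = B + 1 = 1 + B)
L(19, -24)*60 = (1 - 24)*60 = -23*60 = -1380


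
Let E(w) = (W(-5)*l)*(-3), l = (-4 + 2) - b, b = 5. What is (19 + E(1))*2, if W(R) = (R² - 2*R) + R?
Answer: 1298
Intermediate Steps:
W(R) = R² - R
l = -7 (l = (-4 + 2) - 1*5 = -2 - 5 = -7)
E(w) = 630 (E(w) = (-5*(-1 - 5)*(-7))*(-3) = (-5*(-6)*(-7))*(-3) = (30*(-7))*(-3) = -210*(-3) = 630)
(19 + E(1))*2 = (19 + 630)*2 = 649*2 = 1298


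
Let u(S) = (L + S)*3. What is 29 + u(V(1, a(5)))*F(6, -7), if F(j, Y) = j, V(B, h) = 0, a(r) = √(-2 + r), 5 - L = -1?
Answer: 137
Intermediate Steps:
L = 6 (L = 5 - 1*(-1) = 5 + 1 = 6)
u(S) = 18 + 3*S (u(S) = (6 + S)*3 = 18 + 3*S)
29 + u(V(1, a(5)))*F(6, -7) = 29 + (18 + 3*0)*6 = 29 + (18 + 0)*6 = 29 + 18*6 = 29 + 108 = 137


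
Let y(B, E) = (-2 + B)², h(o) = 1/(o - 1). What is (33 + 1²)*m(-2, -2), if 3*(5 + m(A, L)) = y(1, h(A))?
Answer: -476/3 ≈ -158.67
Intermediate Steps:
h(o) = 1/(-1 + o)
m(A, L) = -14/3 (m(A, L) = -5 + (-2 + 1)²/3 = -5 + (⅓)*(-1)² = -5 + (⅓)*1 = -5 + ⅓ = -14/3)
(33 + 1²)*m(-2, -2) = (33 + 1²)*(-14/3) = (33 + 1)*(-14/3) = 34*(-14/3) = -476/3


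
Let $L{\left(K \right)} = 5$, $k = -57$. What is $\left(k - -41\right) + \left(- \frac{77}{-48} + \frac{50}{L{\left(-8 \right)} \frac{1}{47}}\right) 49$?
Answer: $\frac{1108445}{48} \approx 23093.0$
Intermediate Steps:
$\left(k - -41\right) + \left(- \frac{77}{-48} + \frac{50}{L{\left(-8 \right)} \frac{1}{47}}\right) 49 = \left(-57 - -41\right) + \left(- \frac{77}{-48} + \frac{50}{5 \cdot \frac{1}{47}}\right) 49 = \left(-57 + 41\right) + \left(\left(-77\right) \left(- \frac{1}{48}\right) + \frac{50}{5 \cdot \frac{1}{47}}\right) 49 = -16 + \left(\frac{77}{48} + \frac{50}{\frac{5}{47}}\right) 49 = -16 + \left(\frac{77}{48} + 50 \cdot \frac{47}{5}\right) 49 = -16 + \left(\frac{77}{48} + 470\right) 49 = -16 + \frac{22637}{48} \cdot 49 = -16 + \frac{1109213}{48} = \frac{1108445}{48}$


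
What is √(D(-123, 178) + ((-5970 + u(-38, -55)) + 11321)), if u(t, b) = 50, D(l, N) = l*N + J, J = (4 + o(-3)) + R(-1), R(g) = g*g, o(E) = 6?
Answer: I*√16482 ≈ 128.38*I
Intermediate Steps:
R(g) = g²
J = 11 (J = (4 + 6) + (-1)² = 10 + 1 = 11)
D(l, N) = 11 + N*l (D(l, N) = l*N + 11 = N*l + 11 = 11 + N*l)
√(D(-123, 178) + ((-5970 + u(-38, -55)) + 11321)) = √((11 + 178*(-123)) + ((-5970 + 50) + 11321)) = √((11 - 21894) + (-5920 + 11321)) = √(-21883 + 5401) = √(-16482) = I*√16482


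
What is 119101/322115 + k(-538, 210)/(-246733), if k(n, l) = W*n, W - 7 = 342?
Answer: 89867103663/79476400295 ≈ 1.1307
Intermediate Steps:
W = 349 (W = 7 + 342 = 349)
k(n, l) = 349*n
119101/322115 + k(-538, 210)/(-246733) = 119101/322115 + (349*(-538))/(-246733) = 119101*(1/322115) - 187762*(-1/246733) = 119101/322115 + 187762/246733 = 89867103663/79476400295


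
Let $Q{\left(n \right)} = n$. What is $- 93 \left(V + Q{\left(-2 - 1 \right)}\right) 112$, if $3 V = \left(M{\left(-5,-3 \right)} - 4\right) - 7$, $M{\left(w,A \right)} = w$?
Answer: $86800$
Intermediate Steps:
$V = - \frac{16}{3}$ ($V = \frac{\left(-5 - 4\right) - 7}{3} = \frac{-9 - 7}{3} = \frac{1}{3} \left(-16\right) = - \frac{16}{3} \approx -5.3333$)
$- 93 \left(V + Q{\left(-2 - 1 \right)}\right) 112 = - 93 \left(- \frac{16}{3} - 3\right) 112 = - 93 \left(\left(- \frac{25}{3}\right) 112\right) = \left(-93\right) \left(- \frac{2800}{3}\right) = 86800$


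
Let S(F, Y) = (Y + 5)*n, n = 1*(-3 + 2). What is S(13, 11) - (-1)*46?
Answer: 30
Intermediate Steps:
n = -1 (n = 1*(-1) = -1)
S(F, Y) = -5 - Y (S(F, Y) = (Y + 5)*(-1) = (5 + Y)*(-1) = -5 - Y)
S(13, 11) - (-1)*46 = (-5 - 1*11) - (-1)*46 = (-5 - 11) - 1*(-46) = -16 + 46 = 30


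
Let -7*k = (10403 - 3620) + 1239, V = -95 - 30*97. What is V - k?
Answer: -1859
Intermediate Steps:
V = -3005 (V = -95 - 2910 = -3005)
k = -1146 (k = -((10403 - 3620) + 1239)/7 = -(6783 + 1239)/7 = -⅐*8022 = -1146)
V - k = -3005 - 1*(-1146) = -3005 + 1146 = -1859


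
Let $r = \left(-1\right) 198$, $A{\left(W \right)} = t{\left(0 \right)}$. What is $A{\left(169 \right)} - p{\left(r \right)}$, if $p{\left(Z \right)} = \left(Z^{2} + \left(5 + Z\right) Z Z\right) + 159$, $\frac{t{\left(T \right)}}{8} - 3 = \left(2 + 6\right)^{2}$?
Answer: $7527545$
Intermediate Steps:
$t{\left(T \right)} = 536$ ($t{\left(T \right)} = 24 + 8 \left(2 + 6\right)^{2} = 24 + 8 \cdot 8^{2} = 24 + 8 \cdot 64 = 24 + 512 = 536$)
$A{\left(W \right)} = 536$
$r = -198$
$p{\left(Z \right)} = 159 + Z^{2} + Z^{2} \left(5 + Z\right)$ ($p{\left(Z \right)} = \left(Z^{2} + Z \left(5 + Z\right) Z\right) + 159 = \left(Z^{2} + Z^{2} \left(5 + Z\right)\right) + 159 = 159 + Z^{2} + Z^{2} \left(5 + Z\right)$)
$A{\left(169 \right)} - p{\left(r \right)} = 536 - \left(159 + \left(-198\right)^{3} + 6 \left(-198\right)^{2}\right) = 536 - \left(159 - 7762392 + 6 \cdot 39204\right) = 536 - \left(159 - 7762392 + 235224\right) = 536 - -7527009 = 536 + 7527009 = 7527545$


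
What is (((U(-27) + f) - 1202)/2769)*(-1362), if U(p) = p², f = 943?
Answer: -213380/923 ≈ -231.18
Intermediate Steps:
(((U(-27) + f) - 1202)/2769)*(-1362) = ((((-27)² + 943) - 1202)/2769)*(-1362) = (((729 + 943) - 1202)*(1/2769))*(-1362) = ((1672 - 1202)*(1/2769))*(-1362) = (470*(1/2769))*(-1362) = (470/2769)*(-1362) = -213380/923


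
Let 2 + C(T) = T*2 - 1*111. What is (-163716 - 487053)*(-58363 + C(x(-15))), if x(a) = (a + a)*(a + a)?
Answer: 36882983844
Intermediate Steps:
x(a) = 4*a² (x(a) = (2*a)*(2*a) = 4*a²)
C(T) = -113 + 2*T (C(T) = -2 + (T*2 - 1*111) = -2 + (2*T - 111) = -2 + (-111 + 2*T) = -113 + 2*T)
(-163716 - 487053)*(-58363 + C(x(-15))) = (-163716 - 487053)*(-58363 + (-113 + 2*(4*(-15)²))) = -650769*(-58363 + (-113 + 2*(4*225))) = -650769*(-58363 + (-113 + 2*900)) = -650769*(-58363 + (-113 + 1800)) = -650769*(-58363 + 1687) = -650769*(-56676) = 36882983844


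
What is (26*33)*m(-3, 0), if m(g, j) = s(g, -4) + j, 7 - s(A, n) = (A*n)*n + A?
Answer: 49764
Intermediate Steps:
s(A, n) = 7 - A - A*n**2 (s(A, n) = 7 - ((A*n)*n + A) = 7 - (A*n**2 + A) = 7 - (A + A*n**2) = 7 + (-A - A*n**2) = 7 - A - A*n**2)
m(g, j) = 7 + j - 17*g (m(g, j) = (7 - g - 1*g*(-4)**2) + j = (7 - g - 1*g*16) + j = (7 - g - 16*g) + j = (7 - 17*g) + j = 7 + j - 17*g)
(26*33)*m(-3, 0) = (26*33)*(7 + 0 - 17*(-3)) = 858*(7 + 0 + 51) = 858*58 = 49764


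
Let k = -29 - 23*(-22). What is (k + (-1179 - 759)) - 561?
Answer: -2022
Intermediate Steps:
k = 477 (k = -29 + 506 = 477)
(k + (-1179 - 759)) - 561 = (477 + (-1179 - 759)) - 561 = (477 - 1938) - 561 = -1461 - 561 = -2022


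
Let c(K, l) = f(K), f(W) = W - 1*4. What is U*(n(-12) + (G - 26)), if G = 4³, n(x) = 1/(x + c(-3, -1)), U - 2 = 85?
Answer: 62727/19 ≈ 3301.4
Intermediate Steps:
U = 87 (U = 2 + 85 = 87)
f(W) = -4 + W (f(W) = W - 4 = -4 + W)
c(K, l) = -4 + K
n(x) = 1/(-7 + x) (n(x) = 1/(x + (-4 - 3)) = 1/(x - 7) = 1/(-7 + x))
G = 64
U*(n(-12) + (G - 26)) = 87*(1/(-7 - 12) + (64 - 26)) = 87*(1/(-19) + 38) = 87*(-1/19 + 38) = 87*(721/19) = 62727/19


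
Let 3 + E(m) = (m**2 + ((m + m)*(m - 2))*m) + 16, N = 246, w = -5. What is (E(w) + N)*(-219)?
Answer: 14454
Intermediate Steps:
E(m) = 13 + m**2 + 2*m**2*(-2 + m) (E(m) = -3 + ((m**2 + ((m + m)*(m - 2))*m) + 16) = -3 + ((m**2 + ((2*m)*(-2 + m))*m) + 16) = -3 + ((m**2 + (2*m*(-2 + m))*m) + 16) = -3 + ((m**2 + 2*m**2*(-2 + m)) + 16) = -3 + (16 + m**2 + 2*m**2*(-2 + m)) = 13 + m**2 + 2*m**2*(-2 + m))
(E(w) + N)*(-219) = ((13 - 3*(-5)**2 + 2*(-5)**3) + 246)*(-219) = ((13 - 3*25 + 2*(-125)) + 246)*(-219) = ((13 - 75 - 250) + 246)*(-219) = (-312 + 246)*(-219) = -66*(-219) = 14454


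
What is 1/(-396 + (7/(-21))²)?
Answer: -9/3563 ≈ -0.0025260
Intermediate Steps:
1/(-396 + (7/(-21))²) = 1/(-396 + (7*(-1/21))²) = 1/(-396 + (-⅓)²) = 1/(-396 + ⅑) = 1/(-3563/9) = -9/3563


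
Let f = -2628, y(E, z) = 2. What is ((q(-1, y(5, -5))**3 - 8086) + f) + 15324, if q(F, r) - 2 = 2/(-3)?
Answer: 124534/27 ≈ 4612.4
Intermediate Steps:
q(F, r) = 4/3 (q(F, r) = 2 + 2/(-3) = 2 + 2*(-1/3) = 2 - 2/3 = 4/3)
((q(-1, y(5, -5))**3 - 8086) + f) + 15324 = (((4/3)**3 - 8086) - 2628) + 15324 = ((64/27 - 8086) - 2628) + 15324 = (-218258/27 - 2628) + 15324 = -289214/27 + 15324 = 124534/27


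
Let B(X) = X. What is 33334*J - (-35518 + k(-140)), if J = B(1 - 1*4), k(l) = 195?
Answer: -64679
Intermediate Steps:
J = -3 (J = 1 - 1*4 = 1 - 4 = -3)
33334*J - (-35518 + k(-140)) = 33334*(-3) - (-35518 + 195) = -100002 - 1*(-35323) = -100002 + 35323 = -64679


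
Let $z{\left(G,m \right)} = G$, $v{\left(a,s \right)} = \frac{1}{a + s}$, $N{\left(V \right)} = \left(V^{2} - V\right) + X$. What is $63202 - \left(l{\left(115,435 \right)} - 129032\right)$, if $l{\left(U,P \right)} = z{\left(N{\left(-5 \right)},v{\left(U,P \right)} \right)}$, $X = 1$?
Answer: $192203$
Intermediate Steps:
$N{\left(V \right)} = 1 + V^{2} - V$ ($N{\left(V \right)} = \left(V^{2} - V\right) + 1 = 1 + V^{2} - V$)
$l{\left(U,P \right)} = 31$ ($l{\left(U,P \right)} = 1 + \left(-5\right)^{2} - -5 = 1 + 25 + 5 = 31$)
$63202 - \left(l{\left(115,435 \right)} - 129032\right) = 63202 - \left(31 - 129032\right) = 63202 - -129001 = 63202 + 129001 = 192203$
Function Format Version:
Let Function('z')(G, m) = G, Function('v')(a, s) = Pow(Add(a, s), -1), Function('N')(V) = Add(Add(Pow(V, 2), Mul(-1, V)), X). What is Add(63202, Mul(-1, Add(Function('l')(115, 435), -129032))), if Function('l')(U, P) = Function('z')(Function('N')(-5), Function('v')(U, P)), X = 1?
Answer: 192203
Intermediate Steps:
Function('N')(V) = Add(1, Pow(V, 2), Mul(-1, V)) (Function('N')(V) = Add(Add(Pow(V, 2), Mul(-1, V)), 1) = Add(1, Pow(V, 2), Mul(-1, V)))
Function('l')(U, P) = 31 (Function('l')(U, P) = Add(1, Pow(-5, 2), Mul(-1, -5)) = Add(1, 25, 5) = 31)
Add(63202, Mul(-1, Add(Function('l')(115, 435), -129032))) = Add(63202, Mul(-1, Add(31, -129032))) = Add(63202, Mul(-1, -129001)) = Add(63202, 129001) = 192203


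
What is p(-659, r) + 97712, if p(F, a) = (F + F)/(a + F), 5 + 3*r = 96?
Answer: 92144393/943 ≈ 97714.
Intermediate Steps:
r = 91/3 (r = -5/3 + (1/3)*96 = -5/3 + 32 = 91/3 ≈ 30.333)
p(F, a) = 2*F/(F + a) (p(F, a) = (2*F)/(F + a) = 2*F/(F + a))
p(-659, r) + 97712 = 2*(-659)/(-659 + 91/3) + 97712 = 2*(-659)/(-1886/3) + 97712 = 2*(-659)*(-3/1886) + 97712 = 1977/943 + 97712 = 92144393/943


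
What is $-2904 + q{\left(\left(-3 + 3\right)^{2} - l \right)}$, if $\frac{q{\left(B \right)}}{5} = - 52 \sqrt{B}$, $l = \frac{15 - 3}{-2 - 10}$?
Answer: $-3164$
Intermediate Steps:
$l = -1$ ($l = \frac{12}{-12} = 12 \left(- \frac{1}{12}\right) = -1$)
$q{\left(B \right)} = - 260 \sqrt{B}$ ($q{\left(B \right)} = 5 \left(- 52 \sqrt{B}\right) = - 260 \sqrt{B}$)
$-2904 + q{\left(\left(-3 + 3\right)^{2} - l \right)} = -2904 - 260 \sqrt{\left(-3 + 3\right)^{2} - -1} = -2904 - 260 \sqrt{0^{2} + 1} = -2904 - 260 \sqrt{0 + 1} = -2904 - 260 \sqrt{1} = -2904 - 260 = -3164$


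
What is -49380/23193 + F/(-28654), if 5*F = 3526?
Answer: -1192741853/553810185 ≈ -2.1537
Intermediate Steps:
F = 3526/5 (F = (⅕)*3526 = 3526/5 ≈ 705.20)
-49380/23193 + F/(-28654) = -49380/23193 + (3526/5)/(-28654) = -49380*1/23193 + (3526/5)*(-1/28654) = -16460/7731 - 1763/71635 = -1192741853/553810185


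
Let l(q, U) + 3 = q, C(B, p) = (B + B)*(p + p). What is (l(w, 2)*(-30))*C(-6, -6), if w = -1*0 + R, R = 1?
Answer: 8640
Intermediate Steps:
C(B, p) = 4*B*p (C(B, p) = (2*B)*(2*p) = 4*B*p)
w = 1 (w = -1*0 + 1 = 0 + 1 = 1)
l(q, U) = -3 + q
(l(w, 2)*(-30))*C(-6, -6) = ((-3 + 1)*(-30))*(4*(-6)*(-6)) = -2*(-30)*144 = 60*144 = 8640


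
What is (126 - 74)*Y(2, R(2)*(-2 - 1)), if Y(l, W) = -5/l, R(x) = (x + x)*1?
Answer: -130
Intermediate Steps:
R(x) = 2*x (R(x) = (2*x)*1 = 2*x)
(126 - 74)*Y(2, R(2)*(-2 - 1)) = (126 - 74)*(-5/2) = 52*(-5*½) = 52*(-5/2) = -130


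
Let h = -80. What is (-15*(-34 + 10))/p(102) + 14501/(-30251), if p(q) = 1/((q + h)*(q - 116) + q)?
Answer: -2243428661/30251 ≈ -74161.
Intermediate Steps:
p(q) = 1/(q + (-116 + q)*(-80 + q)) (p(q) = 1/((q - 80)*(q - 116) + q) = 1/((-80 + q)*(-116 + q) + q) = 1/((-116 + q)*(-80 + q) + q) = 1/(q + (-116 + q)*(-80 + q)))
(-15*(-34 + 10))/p(102) + 14501/(-30251) = (-15*(-34 + 10))/(1/(9280 + 102² - 195*102)) + 14501/(-30251) = (-15*(-24))/(1/(9280 + 10404 - 19890)) + 14501*(-1/30251) = 360/(1/(-206)) - 14501/30251 = 360/(-1/206) - 14501/30251 = 360*(-206) - 14501/30251 = -74160 - 14501/30251 = -2243428661/30251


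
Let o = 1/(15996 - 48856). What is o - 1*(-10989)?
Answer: 361098539/32860 ≈ 10989.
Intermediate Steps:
o = -1/32860 (o = 1/(-32860) = -1/32860 ≈ -3.0432e-5)
o - 1*(-10989) = -1/32860 - 1*(-10989) = -1/32860 + 10989 = 361098539/32860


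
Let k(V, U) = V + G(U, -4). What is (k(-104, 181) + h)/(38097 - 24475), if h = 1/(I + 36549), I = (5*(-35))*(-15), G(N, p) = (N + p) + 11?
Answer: 3290617/533628228 ≈ 0.0061665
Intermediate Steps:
G(N, p) = 11 + N + p
I = 2625 (I = -175*(-15) = 2625)
k(V, U) = 7 + U + V (k(V, U) = V + (11 + U - 4) = V + (7 + U) = 7 + U + V)
h = 1/39174 (h = 1/(2625 + 36549) = 1/39174 ≈ 2.5527e-5)
(k(-104, 181) + h)/(38097 - 24475) = ((7 + 181 - 104) + 1/39174)/(38097 - 24475) = (84 + 1/39174)/13622 = (3290617/39174)*(1/13622) = 3290617/533628228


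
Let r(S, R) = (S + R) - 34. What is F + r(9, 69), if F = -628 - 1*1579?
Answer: -2163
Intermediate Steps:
F = -2207 (F = -628 - 1579 = -2207)
r(S, R) = -34 + R + S (r(S, R) = (R + S) - 34 = -34 + R + S)
F + r(9, 69) = -2207 + (-34 + 69 + 9) = -2207 + 44 = -2163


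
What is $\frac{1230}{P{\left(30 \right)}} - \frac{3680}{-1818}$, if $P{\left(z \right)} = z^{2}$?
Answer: $\frac{30823}{9090} \approx 3.3909$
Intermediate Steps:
$\frac{1230}{P{\left(30 \right)}} - \frac{3680}{-1818} = \frac{1230}{30^{2}} - \frac{3680}{-1818} = \frac{1230}{900} - - \frac{1840}{909} = 1230 \cdot \frac{1}{900} + \frac{1840}{909} = \frac{41}{30} + \frac{1840}{909} = \frac{30823}{9090}$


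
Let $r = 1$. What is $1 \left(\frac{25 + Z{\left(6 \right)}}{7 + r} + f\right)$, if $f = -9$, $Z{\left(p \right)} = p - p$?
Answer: $- \frac{47}{8} \approx -5.875$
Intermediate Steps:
$Z{\left(p \right)} = 0$
$1 \left(\frac{25 + Z{\left(6 \right)}}{7 + r} + f\right) = 1 \left(\frac{25 + 0}{7 + 1} - 9\right) = 1 \left(\frac{25}{8} - 9\right) = 1 \left(- \frac{47}{8}\right) = - \frac{47}{8}$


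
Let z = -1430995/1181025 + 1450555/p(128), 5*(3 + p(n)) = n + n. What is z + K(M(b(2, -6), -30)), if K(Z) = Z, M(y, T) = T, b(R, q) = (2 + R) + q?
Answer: 1711364982766/56925405 ≈ 30063.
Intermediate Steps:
b(R, q) = 2 + R + q
p(n) = -3 + 2*n/5 (p(n) = -3 + (n + n)/5 = -3 + (2*n)/5 = -3 + 2*n/5)
z = 1713072744916/56925405 (z = -1430995/1181025 + 1450555/(-3 + (2/5)*128) = -1430995*1/1181025 + 1450555/(-3 + 256/5) = -286199/236205 + 1450555/(241/5) = -286199/236205 + 1450555*(5/241) = -286199/236205 + 7252775/241 = 1713072744916/56925405 ≈ 30093.)
z + K(M(b(2, -6), -30)) = 1713072744916/56925405 - 30 = 1711364982766/56925405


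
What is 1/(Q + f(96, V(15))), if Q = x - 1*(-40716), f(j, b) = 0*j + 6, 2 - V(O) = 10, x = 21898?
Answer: 1/62620 ≈ 1.5969e-5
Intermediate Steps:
V(O) = -8 (V(O) = 2 - 1*10 = 2 - 10 = -8)
f(j, b) = 6 (f(j, b) = 0 + 6 = 6)
Q = 62614 (Q = 21898 - 1*(-40716) = 21898 + 40716 = 62614)
1/(Q + f(96, V(15))) = 1/(62614 + 6) = 1/62620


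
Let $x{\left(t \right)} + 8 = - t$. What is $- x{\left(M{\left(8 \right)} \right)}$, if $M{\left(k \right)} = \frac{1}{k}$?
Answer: $\frac{65}{8} \approx 8.125$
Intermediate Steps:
$x{\left(t \right)} = -8 - t$
$- x{\left(M{\left(8 \right)} \right)} = - (-8 - \frac{1}{8}) = \left(-1\right) \left(- \frac{65}{8}\right) = \frac{65}{8}$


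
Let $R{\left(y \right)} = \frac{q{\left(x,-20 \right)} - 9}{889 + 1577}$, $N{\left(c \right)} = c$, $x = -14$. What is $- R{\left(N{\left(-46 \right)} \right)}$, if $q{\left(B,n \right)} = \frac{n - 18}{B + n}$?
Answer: $\frac{67}{20961} \approx 0.0031964$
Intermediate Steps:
$q{\left(B,n \right)} = \frac{-18 + n}{B + n}$
$R{\left(y \right)} = - \frac{67}{20961}$ ($R{\left(y \right)} = \frac{\frac{-18 - 20}{-14 - 20} - 9}{889 + 1577} = \frac{\frac{1}{-34} \left(-38\right) - 9}{2466} = \left(\left(- \frac{1}{34}\right) \left(-38\right) - 9\right) \frac{1}{2466} = \left(\frac{19}{17} - 9\right) \frac{1}{2466} = \left(- \frac{134}{17}\right) \frac{1}{2466} = - \frac{67}{20961}$)
$- R{\left(N{\left(-46 \right)} \right)} = \left(-1\right) \left(- \frac{67}{20961}\right) = \frac{67}{20961}$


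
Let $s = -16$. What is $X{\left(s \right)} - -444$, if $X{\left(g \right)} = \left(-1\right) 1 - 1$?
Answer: $442$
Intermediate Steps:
$X{\left(g \right)} = -2$ ($X{\left(g \right)} = -1 - 1 = -2$)
$X{\left(s \right)} - -444 = -2 - -444 = -2 + 444 = 442$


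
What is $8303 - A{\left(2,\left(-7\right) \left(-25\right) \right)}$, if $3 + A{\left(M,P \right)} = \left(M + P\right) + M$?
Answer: $8127$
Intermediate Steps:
$A{\left(M,P \right)} = -3 + P + 2 M$ ($A{\left(M,P \right)} = -3 + \left(\left(M + P\right) + M\right) = -3 + \left(P + 2 M\right) = -3 + P + 2 M$)
$8303 - A{\left(2,\left(-7\right) \left(-25\right) \right)} = 8303 - \left(-3 - -175 + 2 \cdot 2\right) = 8303 - \left(-3 + 175 + 4\right) = 8303 - 176 = 8127$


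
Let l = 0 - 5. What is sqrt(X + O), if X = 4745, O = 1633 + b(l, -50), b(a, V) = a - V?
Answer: sqrt(6423) ≈ 80.144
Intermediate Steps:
l = -5
O = 1678 (O = 1633 + (-5 - 1*(-50)) = 1633 + (-5 + 50) = 1633 + 45 = 1678)
sqrt(X + O) = sqrt(4745 + 1678) = sqrt(6423)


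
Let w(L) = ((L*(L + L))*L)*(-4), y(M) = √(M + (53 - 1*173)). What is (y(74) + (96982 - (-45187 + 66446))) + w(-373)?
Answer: 415236659 + I*√46 ≈ 4.1524e+8 + 6.7823*I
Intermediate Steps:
y(M) = √(-120 + M) (y(M) = √(M + (53 - 173)) = √(M - 120) = √(-120 + M))
w(L) = -8*L³ (w(L) = ((L*(2*L))*L)*(-4) = ((2*L²)*L)*(-4) = (2*L³)*(-4) = -8*L³)
(y(74) + (96982 - (-45187 + 66446))) + w(-373) = (√(-120 + 74) + (96982 - (-45187 + 66446))) - 8*(-373)³ = (√(-46) + (96982 - 1*21259)) - 8*(-51895117) = (I*√46 + (96982 - 21259)) + 415160936 = (I*√46 + 75723) + 415160936 = (75723 + I*√46) + 415160936 = 415236659 + I*√46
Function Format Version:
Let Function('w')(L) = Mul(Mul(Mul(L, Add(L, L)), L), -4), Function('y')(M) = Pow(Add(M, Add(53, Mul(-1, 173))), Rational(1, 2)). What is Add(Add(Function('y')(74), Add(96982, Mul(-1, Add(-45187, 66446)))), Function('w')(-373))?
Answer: Add(415236659, Mul(I, Pow(46, Rational(1, 2)))) ≈ Add(4.1524e+8, Mul(6.7823, I))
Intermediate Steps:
Function('y')(M) = Pow(Add(-120, M), Rational(1, 2)) (Function('y')(M) = Pow(Add(M, Add(53, -173)), Rational(1, 2)) = Pow(Add(M, -120), Rational(1, 2)) = Pow(Add(-120, M), Rational(1, 2)))
Function('w')(L) = Mul(-8, Pow(L, 3)) (Function('w')(L) = Mul(Mul(Mul(L, Mul(2, L)), L), -4) = Mul(Mul(Mul(2, Pow(L, 2)), L), -4) = Mul(Mul(2, Pow(L, 3)), -4) = Mul(-8, Pow(L, 3)))
Add(Add(Function('y')(74), Add(96982, Mul(-1, Add(-45187, 66446)))), Function('w')(-373)) = Add(Add(Pow(Add(-120, 74), Rational(1, 2)), Add(96982, Mul(-1, Add(-45187, 66446)))), Mul(-8, Pow(-373, 3))) = Add(Add(Pow(-46, Rational(1, 2)), Add(96982, Mul(-1, 21259))), Mul(-8, -51895117)) = Add(Add(Mul(I, Pow(46, Rational(1, 2))), Add(96982, -21259)), 415160936) = Add(Add(Mul(I, Pow(46, Rational(1, 2))), 75723), 415160936) = Add(Add(75723, Mul(I, Pow(46, Rational(1, 2)))), 415160936) = Add(415236659, Mul(I, Pow(46, Rational(1, 2))))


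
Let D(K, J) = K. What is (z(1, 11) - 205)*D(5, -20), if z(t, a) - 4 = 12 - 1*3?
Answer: -960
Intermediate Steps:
z(t, a) = 13 (z(t, a) = 4 + (12 - 1*3) = 4 + (12 - 3) = 4 + 9 = 13)
(z(1, 11) - 205)*D(5, -20) = (13 - 205)*5 = -192*5 = -960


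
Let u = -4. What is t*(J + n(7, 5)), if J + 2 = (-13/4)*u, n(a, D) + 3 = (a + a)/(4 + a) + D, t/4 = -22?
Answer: -1256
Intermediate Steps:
t = -88 (t = 4*(-22) = -88)
n(a, D) = -3 + D + 2*a/(4 + a) (n(a, D) = -3 + ((a + a)/(4 + a) + D) = -3 + ((2*a)/(4 + a) + D) = -3 + (2*a/(4 + a) + D) = -3 + (D + 2*a/(4 + a)) = -3 + D + 2*a/(4 + a))
J = 11 (J = -2 - 13/4*(-4) = -2 + 13 = 11)
t*(J + n(7, 5)) = -88*(11 + (-12 - 1*7 + 4*5 + 5*7)/(4 + 7)) = -88*(11 + (-12 - 7 + 20 + 35)/11) = -88*(11 + (1/11)*36) = -88*(11 + 36/11) = -88*157/11 = -1256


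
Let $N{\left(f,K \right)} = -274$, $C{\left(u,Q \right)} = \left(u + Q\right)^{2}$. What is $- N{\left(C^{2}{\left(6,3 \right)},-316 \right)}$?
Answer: $274$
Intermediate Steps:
$C{\left(u,Q \right)} = \left(Q + u\right)^{2}$
$- N{\left(C^{2}{\left(6,3 \right)},-316 \right)} = \left(-1\right) \left(-274\right) = 274$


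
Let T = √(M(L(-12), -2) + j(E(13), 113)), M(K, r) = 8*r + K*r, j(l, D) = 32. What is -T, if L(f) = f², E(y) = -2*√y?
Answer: -4*I*√17 ≈ -16.492*I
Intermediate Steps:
T = 4*I*√17 (T = √(-2*(8 + (-12)²) + 32) = √(-2*(8 + 144) + 32) = √(-2*152 + 32) = √(-304 + 32) = √(-272) = 4*I*√17 ≈ 16.492*I)
-T = -4*I*√17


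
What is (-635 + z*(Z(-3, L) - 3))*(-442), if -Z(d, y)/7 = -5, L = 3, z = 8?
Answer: 167518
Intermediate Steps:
Z(d, y) = 35 (Z(d, y) = -7*(-5) = 35)
(-635 + z*(Z(-3, L) - 3))*(-442) = (-635 + 8*(35 - 3))*(-442) = (-635 + 8*32)*(-442) = (-635 + 256)*(-442) = -379*(-442) = 167518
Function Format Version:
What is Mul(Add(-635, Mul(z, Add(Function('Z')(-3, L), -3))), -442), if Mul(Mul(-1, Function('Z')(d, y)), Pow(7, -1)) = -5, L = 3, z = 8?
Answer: 167518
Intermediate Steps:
Function('Z')(d, y) = 35 (Function('Z')(d, y) = Mul(-7, -5) = 35)
Mul(Add(-635, Mul(z, Add(Function('Z')(-3, L), -3))), -442) = Mul(Add(-635, Mul(8, Add(35, -3))), -442) = Mul(Add(-635, Mul(8, 32)), -442) = Mul(Add(-635, 256), -442) = Mul(-379, -442) = 167518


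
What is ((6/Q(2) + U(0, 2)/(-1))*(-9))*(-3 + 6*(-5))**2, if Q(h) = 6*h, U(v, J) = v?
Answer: -9801/2 ≈ -4900.5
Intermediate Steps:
((6/Q(2) + U(0, 2)/(-1))*(-9))*(-3 + 6*(-5))**2 = ((6/((6*2)) + 0/(-1))*(-9))*(-3 + 6*(-5))**2 = ((6/12 + 0*(-1))*(-9))*(-3 - 30)**2 = ((6*(1/12) + 0)*(-9))*(-33)**2 = ((1/2 + 0)*(-9))*1089 = ((1/2)*(-9))*1089 = -9/2*1089 = -9801/2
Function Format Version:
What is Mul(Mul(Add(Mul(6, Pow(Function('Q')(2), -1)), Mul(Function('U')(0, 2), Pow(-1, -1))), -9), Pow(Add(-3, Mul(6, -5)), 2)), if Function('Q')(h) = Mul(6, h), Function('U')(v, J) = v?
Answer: Rational(-9801, 2) ≈ -4900.5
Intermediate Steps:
Mul(Mul(Add(Mul(6, Pow(Function('Q')(2), -1)), Mul(Function('U')(0, 2), Pow(-1, -1))), -9), Pow(Add(-3, Mul(6, -5)), 2)) = Mul(Mul(Add(Mul(6, Pow(Mul(6, 2), -1)), Mul(0, Pow(-1, -1))), -9), Pow(Add(-3, Mul(6, -5)), 2)) = Mul(Mul(Add(Mul(6, Pow(12, -1)), Mul(0, -1)), -9), Pow(Add(-3, -30), 2)) = Mul(Mul(Add(Mul(6, Rational(1, 12)), 0), -9), Pow(-33, 2)) = Mul(Mul(Add(Rational(1, 2), 0), -9), 1089) = Mul(Mul(Rational(1, 2), -9), 1089) = Mul(Rational(-9, 2), 1089) = Rational(-9801, 2)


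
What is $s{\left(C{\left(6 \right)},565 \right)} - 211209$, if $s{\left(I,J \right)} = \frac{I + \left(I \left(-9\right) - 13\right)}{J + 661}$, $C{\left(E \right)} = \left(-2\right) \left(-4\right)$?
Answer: $- \frac{258942311}{1226} \approx -2.1121 \cdot 10^{5}$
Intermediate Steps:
$C{\left(E \right)} = 8$
$s{\left(I,J \right)} = \frac{-13 - 8 I}{661 + J}$ ($s{\left(I,J \right)} = \frac{I - \left(13 + 9 I\right)}{661 + J} = \frac{-13 - 8 I}{661 + J}$)
$s{\left(C{\left(6 \right)},565 \right)} - 211209 = \frac{-13 - 64}{661 + 565} - 211209 = \frac{-13 - 64}{1226} - 211209 = \frac{1}{1226} \left(-77\right) - 211209 = - \frac{77}{1226} - 211209 = - \frac{258942311}{1226}$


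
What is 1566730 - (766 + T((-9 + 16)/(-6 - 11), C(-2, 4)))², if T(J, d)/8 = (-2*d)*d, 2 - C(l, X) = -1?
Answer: 1179846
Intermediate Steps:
C(l, X) = 3 (C(l, X) = 2 - 1*(-1) = 2 + 1 = 3)
T(J, d) = -16*d² (T(J, d) = 8*((-2*d)*d) = 8*(-2*d²) = -16*d²)
1566730 - (766 + T((-9 + 16)/(-6 - 11), C(-2, 4)))² = 1566730 - (766 - 16*3²)² = 1566730 - (766 - 16*9)² = 1566730 - (766 - 144)² = 1566730 - 1*622² = 1566730 - 1*386884 = 1566730 - 386884 = 1179846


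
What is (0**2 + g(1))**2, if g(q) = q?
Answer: 1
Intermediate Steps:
(0**2 + g(1))**2 = (0**2 + 1)**2 = (0 + 1)**2 = 1**2 = 1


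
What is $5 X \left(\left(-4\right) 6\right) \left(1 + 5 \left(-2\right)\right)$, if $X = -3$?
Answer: $-3240$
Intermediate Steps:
$5 X \left(\left(-4\right) 6\right) \left(1 + 5 \left(-2\right)\right) = 5 \left(-3\right) \left(\left(-4\right) 6\right) \left(1 + 5 \left(-2\right)\right) = \left(-15\right) \left(-24\right) \left(1 - 10\right) = 360 \left(-9\right) = -3240$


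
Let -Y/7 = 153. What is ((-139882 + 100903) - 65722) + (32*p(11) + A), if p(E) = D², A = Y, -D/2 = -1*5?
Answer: -102572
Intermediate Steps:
Y = -1071 (Y = -7*153 = -1071)
D = 10 (D = -(-2)*5 = -2*(-5) = 10)
A = -1071
p(E) = 100 (p(E) = 10² = 100)
((-139882 + 100903) - 65722) + (32*p(11) + A) = ((-139882 + 100903) - 65722) + (32*100 - 1071) = (-38979 - 65722) + (3200 - 1071) = -104701 + 2129 = -102572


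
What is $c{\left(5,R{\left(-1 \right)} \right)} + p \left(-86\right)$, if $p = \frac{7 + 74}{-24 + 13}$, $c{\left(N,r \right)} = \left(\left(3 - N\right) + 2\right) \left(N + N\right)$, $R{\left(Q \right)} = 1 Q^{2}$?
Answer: $\frac{6966}{11} \approx 633.27$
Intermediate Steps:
$R{\left(Q \right)} = Q^{2}$
$c{\left(N,r \right)} = 2 N \left(5 - N\right)$ ($c{\left(N,r \right)} = \left(5 - N\right) 2 N = 2 N \left(5 - N\right)$)
$p = - \frac{81}{11}$ ($p = \frac{81}{-11} = 81 \left(- \frac{1}{11}\right) = - \frac{81}{11} \approx -7.3636$)
$c{\left(5,R{\left(-1 \right)} \right)} + p \left(-86\right) = 2 \cdot 5 \left(5 - 5\right) - - \frac{6966}{11} = 2 \cdot 5 \left(5 - 5\right) + \frac{6966}{11} = 2 \cdot 5 \cdot 0 + \frac{6966}{11} = 0 + \frac{6966}{11} = \frac{6966}{11}$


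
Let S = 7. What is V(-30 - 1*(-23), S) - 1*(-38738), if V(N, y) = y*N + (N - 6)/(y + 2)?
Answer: 348188/9 ≈ 38688.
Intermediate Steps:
V(N, y) = N*y + (-6 + N)/(2 + y)
V(-30 - 1*(-23), S) - 1*(-38738) = (-6 + (-30 - 1*(-23)) + (-30 - 1*(-23))*7**2 + 2*(-30 - 1*(-23))*7)/(2 + 7) - 1*(-38738) = (-6 + (-30 + 23) + (-30 + 23)*49 + 2*(-30 + 23)*7)/9 + 38738 = (-6 - 7 - 7*49 + 2*(-7)*7)/9 + 38738 = (-6 - 7 - 343 - 98)/9 + 38738 = (1/9)*(-454) + 38738 = -454/9 + 38738 = 348188/9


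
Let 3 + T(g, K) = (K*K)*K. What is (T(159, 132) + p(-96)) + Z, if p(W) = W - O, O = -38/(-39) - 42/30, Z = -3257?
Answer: 447839423/195 ≈ 2.2966e+6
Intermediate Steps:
T(g, K) = -3 + K³ (T(g, K) = -3 + (K*K)*K = -3 + K²*K = -3 + K³)
O = -83/195 (O = -38*(-1/39) - 42*1/30 = 38/39 - 7/5 = -83/195 ≈ -0.42564)
p(W) = 83/195 + W (p(W) = W - 1*(-83/195) = W + 83/195 = 83/195 + W)
(T(159, 132) + p(-96)) + Z = ((-3 + 132³) + (83/195 - 96)) - 3257 = ((-3 + 2299968) - 18637/195) - 3257 = (2299965 - 18637/195) - 3257 = 448474538/195 - 3257 = 447839423/195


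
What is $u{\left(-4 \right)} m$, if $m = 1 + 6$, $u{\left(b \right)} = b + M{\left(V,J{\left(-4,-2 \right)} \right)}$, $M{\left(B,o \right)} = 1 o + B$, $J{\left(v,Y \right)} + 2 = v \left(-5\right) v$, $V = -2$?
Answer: $-616$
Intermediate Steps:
$J{\left(v,Y \right)} = -2 - 5 v^{2}$ ($J{\left(v,Y \right)} = -2 + v \left(-5\right) v = -2 + - 5 v v = -2 - 5 v^{2}$)
$M{\left(B,o \right)} = B + o$ ($M{\left(B,o \right)} = o + B = B + o$)
$u{\left(b \right)} = -84 + b$ ($u{\left(b \right)} = b - \left(4 + 80\right) = b - 84 = -84 + b$)
$m = 7$
$u{\left(-4 \right)} m = \left(-84 - 4\right) 7 = \left(-88\right) 7 = -616$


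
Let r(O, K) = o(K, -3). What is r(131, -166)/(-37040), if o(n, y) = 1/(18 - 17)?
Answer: -1/37040 ≈ -2.6998e-5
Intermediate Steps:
o(n, y) = 1 (o(n, y) = 1/1 = 1)
r(O, K) = 1
r(131, -166)/(-37040) = 1/(-37040) = 1*(-1/37040) = -1/37040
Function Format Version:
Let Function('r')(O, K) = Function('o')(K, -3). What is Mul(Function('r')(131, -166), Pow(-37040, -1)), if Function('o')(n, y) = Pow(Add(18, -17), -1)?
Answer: Rational(-1, 37040) ≈ -2.6998e-5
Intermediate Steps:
Function('o')(n, y) = 1 (Function('o')(n, y) = Pow(1, -1) = 1)
Function('r')(O, K) = 1
Mul(Function('r')(131, -166), Pow(-37040, -1)) = Mul(1, Pow(-37040, -1)) = Mul(1, Rational(-1, 37040)) = Rational(-1, 37040)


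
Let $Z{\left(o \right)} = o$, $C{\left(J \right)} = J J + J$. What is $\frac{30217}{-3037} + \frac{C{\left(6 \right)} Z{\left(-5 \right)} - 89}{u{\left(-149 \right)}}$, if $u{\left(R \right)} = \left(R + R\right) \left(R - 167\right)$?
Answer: $- \frac{2846382519}{285988216} \approx -9.9528$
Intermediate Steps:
$C{\left(J \right)} = J + J^{2}$ ($C{\left(J \right)} = J^{2} + J = J + J^{2}$)
$u{\left(R \right)} = 2 R \left(-167 + R\right)$
$\frac{30217}{-3037} + \frac{C{\left(6 \right)} Z{\left(-5 \right)} - 89}{u{\left(-149 \right)}} = \frac{30217}{-3037} + \frac{6 \left(1 + 6\right) \left(-5\right) - 89}{2 \left(-149\right) \left(-167 - 149\right)} = 30217 \left(- \frac{1}{3037}\right) + \frac{6 \cdot 7 \left(-5\right) - 89}{2 \left(-149\right) \left(-316\right)} = - \frac{30217}{3037} + \frac{42 \left(-5\right) - 89}{94168} = - \frac{30217}{3037} + \left(-210 - 89\right) \frac{1}{94168} = - \frac{30217}{3037} - \frac{299}{94168} = - \frac{2846382519}{285988216}$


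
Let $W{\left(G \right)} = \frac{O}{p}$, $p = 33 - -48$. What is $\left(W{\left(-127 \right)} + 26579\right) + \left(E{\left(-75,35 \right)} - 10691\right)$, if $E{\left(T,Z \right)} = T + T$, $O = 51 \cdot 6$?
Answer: $\frac{141676}{9} \approx 15742.0$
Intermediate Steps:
$O = 306$
$p = 81$ ($p = 33 + 48 = 81$)
$W{\left(G \right)} = \frac{34}{9}$ ($W{\left(G \right)} = \frac{306}{81} = 306 \cdot \frac{1}{81} = \frac{34}{9}$)
$E{\left(T,Z \right)} = 2 T$
$\left(W{\left(-127 \right)} + 26579\right) + \left(E{\left(-75,35 \right)} - 10691\right) = \left(\frac{34}{9} + 26579\right) + \left(2 \left(-75\right) - 10691\right) = \frac{239245}{9} - 10841 = \frac{141676}{9}$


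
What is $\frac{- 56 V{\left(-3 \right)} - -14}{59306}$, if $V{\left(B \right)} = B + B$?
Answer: $\frac{175}{29653} \approx 0.0059016$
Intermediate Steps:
$V{\left(B \right)} = 2 B$
$\frac{- 56 V{\left(-3 \right)} - -14}{59306} = \frac{- 56 \cdot 2 \left(-3\right) - -14}{59306} = \left(\left(-56\right) \left(-6\right) + 14\right) \frac{1}{59306} = \left(336 + 14\right) \frac{1}{59306} = 350 \cdot \frac{1}{59306} = \frac{175}{29653}$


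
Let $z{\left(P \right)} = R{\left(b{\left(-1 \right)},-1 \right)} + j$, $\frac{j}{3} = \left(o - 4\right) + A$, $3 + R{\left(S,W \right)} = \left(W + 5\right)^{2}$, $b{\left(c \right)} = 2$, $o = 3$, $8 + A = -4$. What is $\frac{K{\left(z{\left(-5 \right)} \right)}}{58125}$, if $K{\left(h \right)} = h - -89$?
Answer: $\frac{21}{19375} \approx 0.0010839$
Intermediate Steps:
$A = -12$ ($A = -8 - 4 = -12$)
$R{\left(S,W \right)} = -3 + \left(5 + W\right)^{2}$ ($R{\left(S,W \right)} = -3 + \left(W + 5\right)^{2} = -3 + \left(5 + W\right)^{2}$)
$j = -39$ ($j = 3 \left(\left(3 - 4\right) - 12\right) = 3 \left(-1 - 12\right) = 3 \left(-13\right) = -39$)
$z{\left(P \right)} = -26$ ($z{\left(P \right)} = \left(-3 + \left(5 - 1\right)^{2}\right) - 39 = \left(-3 + 4^{2}\right) - 39 = \left(-3 + 16\right) - 39 = 13 - 39 = -26$)
$K{\left(h \right)} = 89 + h$ ($K{\left(h \right)} = h + 89 = 89 + h$)
$\frac{K{\left(z{\left(-5 \right)} \right)}}{58125} = \frac{89 - 26}{58125} = 63 \cdot \frac{1}{58125} = \frac{21}{19375}$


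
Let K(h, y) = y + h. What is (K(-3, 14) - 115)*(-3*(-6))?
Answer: -1872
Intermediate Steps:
K(h, y) = h + y
(K(-3, 14) - 115)*(-3*(-6)) = ((-3 + 14) - 115)*(-3*(-6)) = (11 - 115)*18 = -104*18 = -1872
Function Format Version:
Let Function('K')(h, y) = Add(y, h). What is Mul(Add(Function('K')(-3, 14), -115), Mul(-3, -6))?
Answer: -1872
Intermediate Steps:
Function('K')(h, y) = Add(h, y)
Mul(Add(Function('K')(-3, 14), -115), Mul(-3, -6)) = Mul(Add(Add(-3, 14), -115), Mul(-3, -6)) = Mul(Add(11, -115), 18) = Mul(-104, 18) = -1872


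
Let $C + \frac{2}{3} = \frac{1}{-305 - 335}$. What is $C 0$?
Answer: $0$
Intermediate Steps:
$C = - \frac{1283}{1920}$ ($C = - \frac{2}{3} + \frac{1}{-305 - 335} = - \frac{2}{3} + \frac{1}{-640} = - \frac{2}{3} - \frac{1}{640} = - \frac{1283}{1920} \approx -0.66823$)
$C 0 = \left(- \frac{1283}{1920}\right) 0 = 0$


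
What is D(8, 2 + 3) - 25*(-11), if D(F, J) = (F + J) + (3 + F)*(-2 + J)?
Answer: 321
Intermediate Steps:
D(F, J) = F + J + (-2 + J)*(3 + F) (D(F, J) = (F + J) + (-2 + J)*(3 + F) = F + J + (-2 + J)*(3 + F))
D(8, 2 + 3) - 25*(-11) = (-6 - 1*8 + 4*(2 + 3) + 8*(2 + 3)) - 25*(-11) = (-6 - 8 + 4*5 + 8*5) + 275 = (-6 - 8 + 20 + 40) + 275 = 46 + 275 = 321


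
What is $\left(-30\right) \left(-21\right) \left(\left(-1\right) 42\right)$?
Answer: $-26460$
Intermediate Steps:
$\left(-30\right) \left(-21\right) \left(\left(-1\right) 42\right) = 630 \left(-42\right) = -26460$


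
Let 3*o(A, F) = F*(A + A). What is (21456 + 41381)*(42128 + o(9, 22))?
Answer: 2655491620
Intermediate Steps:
o(A, F) = 2*A*F/3 (o(A, F) = (F*(A + A))/3 = (F*(2*A))/3 = (2*A*F)/3 = 2*A*F/3)
(21456 + 41381)*(42128 + o(9, 22)) = (21456 + 41381)*(42128 + (⅔)*9*22) = 62837*(42128 + 132) = 62837*42260 = 2655491620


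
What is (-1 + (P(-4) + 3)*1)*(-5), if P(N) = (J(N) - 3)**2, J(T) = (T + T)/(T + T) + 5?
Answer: -55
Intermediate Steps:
J(T) = 6 (J(T) = (2*T)/((2*T)) + 5 = (2*T)*(1/(2*T)) + 5 = 1 + 5 = 6)
P(N) = 9 (P(N) = (6 - 3)**2 = 3**2 = 9)
(-1 + (P(-4) + 3)*1)*(-5) = (-1 + (9 + 3)*1)*(-5) = (-1 + 12*1)*(-5) = (-1 + 12)*(-5) = 11*(-5) = -55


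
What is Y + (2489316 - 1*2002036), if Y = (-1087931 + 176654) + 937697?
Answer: 513700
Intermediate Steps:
Y = 26420 (Y = -911277 + 937697 = 26420)
Y + (2489316 - 1*2002036) = 26420 + (2489316 - 1*2002036) = 26420 + (2489316 - 2002036) = 26420 + 487280 = 513700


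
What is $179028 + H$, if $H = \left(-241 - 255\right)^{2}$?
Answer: $425044$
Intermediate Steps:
$H = 246016$ ($H = \left(-496\right)^{2} = 246016$)
$179028 + H = 179028 + 246016 = 425044$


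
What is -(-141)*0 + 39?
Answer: 39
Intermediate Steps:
-(-141)*0 + 39 = -47*0 + 39 = 0 + 39 = 39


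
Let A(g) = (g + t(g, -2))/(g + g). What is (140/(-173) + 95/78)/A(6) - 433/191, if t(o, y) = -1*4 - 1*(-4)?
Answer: -1868086/1288677 ≈ -1.4496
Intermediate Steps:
t(o, y) = 0 (t(o, y) = -4 + 4 = 0)
A(g) = ½ (A(g) = (g + 0)/(g + g) = g/((2*g)) = g*(1/(2*g)) = ½)
(140/(-173) + 95/78)/A(6) - 433/191 = (140/(-173) + 95/78)/(½) - 433/191 = (140*(-1/173) + 95*(1/78))*2 - 433*1/191 = (-140/173 + 95/78)*2 - 433/191 = (5515/13494)*2 - 433/191 = 5515/6747 - 433/191 = -1868086/1288677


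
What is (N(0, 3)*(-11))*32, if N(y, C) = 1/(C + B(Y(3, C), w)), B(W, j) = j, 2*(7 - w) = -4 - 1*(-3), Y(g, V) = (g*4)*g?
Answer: -704/21 ≈ -33.524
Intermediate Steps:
Y(g, V) = 4*g**2 (Y(g, V) = (4*g)*g = 4*g**2)
w = 15/2 (w = 7 - (-4 - 1*(-3))/2 = 7 - (-4 + 3)/2 = 7 - 1/2*(-1) = 7 + 1/2 = 15/2 ≈ 7.5000)
N(y, C) = 1/(15/2 + C) (N(y, C) = 1/(C + 15/2) = 1/(15/2 + C))
(N(0, 3)*(-11))*32 = ((2/(15 + 2*3))*(-11))*32 = ((2/(15 + 6))*(-11))*32 = ((2/21)*(-11))*32 = -22/21*32 = -704/21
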